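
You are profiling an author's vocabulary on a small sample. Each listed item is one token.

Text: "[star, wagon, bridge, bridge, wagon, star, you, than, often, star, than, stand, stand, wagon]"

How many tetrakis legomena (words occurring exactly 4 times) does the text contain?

Frequencies: star:3, wagon:3, bridge:2, than:2, stand:2, you:1, often:1
Words with frequency 4: (none)

0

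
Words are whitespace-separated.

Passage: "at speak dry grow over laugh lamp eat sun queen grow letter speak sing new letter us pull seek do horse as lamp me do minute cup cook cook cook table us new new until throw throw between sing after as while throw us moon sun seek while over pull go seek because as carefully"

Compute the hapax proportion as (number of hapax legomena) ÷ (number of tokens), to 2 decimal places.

0.31

Frequencies: new:3, us:3, seek:3, as:3, cook:3, throw:3, speak:2, grow:2, over:2, lamp:2, sun:2, letter:2, sing:2, pull:2, do:2, while:2, at:1, dry:1, laugh:1, eat:1, … (13 more, each freq 1)
Hapax count = 17; token count = 55.
Ratio = 17 / 55 = 0.31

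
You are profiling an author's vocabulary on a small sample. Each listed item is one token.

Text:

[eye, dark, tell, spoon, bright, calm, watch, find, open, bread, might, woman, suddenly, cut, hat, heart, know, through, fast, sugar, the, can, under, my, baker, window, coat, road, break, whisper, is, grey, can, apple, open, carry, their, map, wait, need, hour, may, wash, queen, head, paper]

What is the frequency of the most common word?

Frequencies: open:2, can:2, eye:1, dark:1, tell:1, spoon:1, bright:1, calm:1, watch:1, find:1, bread:1, might:1, woman:1, suddenly:1, cut:1, hat:1, heart:1, know:1, through:1, fast:1, … (24 more, each freq 1)
Most common: 'open' with frequency 2.

2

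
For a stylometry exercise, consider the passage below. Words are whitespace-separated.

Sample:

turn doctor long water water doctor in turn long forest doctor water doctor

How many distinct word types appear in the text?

Distinct types: {doctor, forest, in, long, turn, water}
V = 6

6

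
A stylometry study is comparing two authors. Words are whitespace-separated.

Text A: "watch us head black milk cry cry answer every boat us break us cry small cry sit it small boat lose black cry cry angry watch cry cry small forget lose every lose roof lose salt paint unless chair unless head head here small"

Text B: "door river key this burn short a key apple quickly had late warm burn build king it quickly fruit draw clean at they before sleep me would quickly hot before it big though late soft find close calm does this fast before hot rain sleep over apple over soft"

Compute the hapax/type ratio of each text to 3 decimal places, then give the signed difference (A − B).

-0.112

A: hapax=12, V=22, ratio=0.545
B: hapax=23, V=35, ratio=0.657
Difference = 0.545 − 0.657 = -0.112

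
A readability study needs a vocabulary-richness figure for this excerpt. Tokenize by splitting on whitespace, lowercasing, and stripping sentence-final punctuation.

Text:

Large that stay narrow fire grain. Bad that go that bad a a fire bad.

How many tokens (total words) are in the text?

15

Tokens: large, that, stay, narrow, fire, grain, bad, that, go, that, bad, a, a, fire, bad
N = 15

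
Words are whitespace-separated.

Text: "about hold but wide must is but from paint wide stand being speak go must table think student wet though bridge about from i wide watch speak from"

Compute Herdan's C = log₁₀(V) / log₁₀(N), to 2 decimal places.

0.90

N = 28, V = 20.
log₁₀(V) = 1.301030, log₁₀(N) = 1.447158
C = 1.301030 / 1.447158 = 0.90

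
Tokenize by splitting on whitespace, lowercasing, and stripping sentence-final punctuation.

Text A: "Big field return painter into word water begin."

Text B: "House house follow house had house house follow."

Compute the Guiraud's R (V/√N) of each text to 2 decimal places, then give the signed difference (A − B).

A: V=8, N=8, R=2.83
B: V=3, N=8, R=1.06
Difference = 2.83 − 1.06 = 1.77

1.77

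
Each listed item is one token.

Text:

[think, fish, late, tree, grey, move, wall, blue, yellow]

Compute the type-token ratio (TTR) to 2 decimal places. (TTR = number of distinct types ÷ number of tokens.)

1.00

N = 9 tokens, V = 9 types.
TTR = V / N = 9 / 9 = 1.00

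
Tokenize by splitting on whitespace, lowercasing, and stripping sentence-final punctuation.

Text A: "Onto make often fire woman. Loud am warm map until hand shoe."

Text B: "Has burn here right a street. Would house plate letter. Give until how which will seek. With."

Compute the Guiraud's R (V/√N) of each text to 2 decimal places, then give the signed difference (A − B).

A: V=12, N=12, R=3.46
B: V=17, N=17, R=4.12
Difference = 3.46 − 4.12 = -0.66

-0.66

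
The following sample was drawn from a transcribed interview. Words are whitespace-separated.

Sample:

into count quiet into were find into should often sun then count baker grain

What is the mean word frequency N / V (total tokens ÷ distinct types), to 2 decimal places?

1.27

N = 14 tokens, V = 11 types.
Mean frequency = N / V = 14 / 11 = 1.27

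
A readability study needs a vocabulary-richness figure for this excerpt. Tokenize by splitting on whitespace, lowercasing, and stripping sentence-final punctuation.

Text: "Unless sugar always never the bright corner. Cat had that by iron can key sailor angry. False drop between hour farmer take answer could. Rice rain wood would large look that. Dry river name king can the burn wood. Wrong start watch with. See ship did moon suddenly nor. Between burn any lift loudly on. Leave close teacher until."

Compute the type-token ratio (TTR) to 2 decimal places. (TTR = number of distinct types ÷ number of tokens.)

0.90

N = 59 tokens, V = 53 types.
TTR = V / N = 53 / 59 = 0.90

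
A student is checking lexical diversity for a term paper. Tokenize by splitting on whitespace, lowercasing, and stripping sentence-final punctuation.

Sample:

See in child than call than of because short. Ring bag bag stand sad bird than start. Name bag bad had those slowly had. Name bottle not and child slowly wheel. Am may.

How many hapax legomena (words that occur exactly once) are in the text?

19

Frequencies: than:3, bag:3, child:2, name:2, had:2, slowly:2, see:1, in:1, call:1, of:1, because:1, short:1, ring:1, stand:1, sad:1, bird:1, start:1, bad:1, those:1, bottle:1, … (5 more, each freq 1)
Hapax (freq=1): am, and, bad, because, bird, bottle, call, in, may, not, of, ring, sad, see, short, stand, start, those, wheel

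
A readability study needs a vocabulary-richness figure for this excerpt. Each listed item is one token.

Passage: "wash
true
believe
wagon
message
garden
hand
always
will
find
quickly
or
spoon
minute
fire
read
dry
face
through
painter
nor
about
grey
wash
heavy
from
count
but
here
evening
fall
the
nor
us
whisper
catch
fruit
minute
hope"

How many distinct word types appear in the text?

36

Distinct types: {about, always, believe, but, catch, count, dry, evening, face, fall, find, fire, from, fruit, garden, grey, hand, heavy, here, hope, message, minute, nor, or, painter, quickly, read, spoon, the, through, true, us, wagon, wash, whisper, will}
V = 36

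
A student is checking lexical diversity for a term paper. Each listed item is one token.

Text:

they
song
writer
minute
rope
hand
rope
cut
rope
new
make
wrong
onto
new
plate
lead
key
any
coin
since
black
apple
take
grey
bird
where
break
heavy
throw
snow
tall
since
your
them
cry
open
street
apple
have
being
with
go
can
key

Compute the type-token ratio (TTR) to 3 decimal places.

N = 44 tokens, V = 38 types.
TTR = V / N = 38 / 44 = 0.864

0.864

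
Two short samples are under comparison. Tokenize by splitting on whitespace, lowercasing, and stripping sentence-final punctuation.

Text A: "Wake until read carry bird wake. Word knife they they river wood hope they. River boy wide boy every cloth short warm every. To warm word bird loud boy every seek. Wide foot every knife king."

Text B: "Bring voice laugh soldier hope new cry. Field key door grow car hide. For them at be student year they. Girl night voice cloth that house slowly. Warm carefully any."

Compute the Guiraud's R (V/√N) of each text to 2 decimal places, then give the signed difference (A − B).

-1.62

A: V=22, N=36, R=3.67
B: V=29, N=30, R=5.29
Difference = 3.67 − 5.29 = -1.62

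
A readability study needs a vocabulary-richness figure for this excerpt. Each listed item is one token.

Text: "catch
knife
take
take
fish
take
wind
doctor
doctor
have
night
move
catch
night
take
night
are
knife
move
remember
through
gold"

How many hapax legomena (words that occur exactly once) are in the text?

Frequencies: take:4, night:3, catch:2, knife:2, doctor:2, move:2, fish:1, wind:1, have:1, are:1, remember:1, through:1, gold:1
Hapax (freq=1): are, fish, gold, have, remember, through, wind

7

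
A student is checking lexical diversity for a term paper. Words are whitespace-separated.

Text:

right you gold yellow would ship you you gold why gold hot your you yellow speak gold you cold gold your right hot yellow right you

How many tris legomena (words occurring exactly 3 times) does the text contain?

Frequencies: you:6, gold:5, right:3, yellow:3, hot:2, your:2, would:1, ship:1, why:1, speak:1, cold:1
Words with frequency 3: right, yellow

2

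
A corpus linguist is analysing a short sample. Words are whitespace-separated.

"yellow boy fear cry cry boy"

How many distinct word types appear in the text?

Distinct types: {boy, cry, fear, yellow}
V = 4

4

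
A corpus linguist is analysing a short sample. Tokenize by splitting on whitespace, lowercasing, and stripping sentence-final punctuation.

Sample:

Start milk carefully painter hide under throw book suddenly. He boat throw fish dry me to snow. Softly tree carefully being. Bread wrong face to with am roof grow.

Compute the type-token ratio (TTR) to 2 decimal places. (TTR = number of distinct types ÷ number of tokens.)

N = 29 tokens, V = 26 types.
TTR = V / N = 26 / 29 = 0.90

0.90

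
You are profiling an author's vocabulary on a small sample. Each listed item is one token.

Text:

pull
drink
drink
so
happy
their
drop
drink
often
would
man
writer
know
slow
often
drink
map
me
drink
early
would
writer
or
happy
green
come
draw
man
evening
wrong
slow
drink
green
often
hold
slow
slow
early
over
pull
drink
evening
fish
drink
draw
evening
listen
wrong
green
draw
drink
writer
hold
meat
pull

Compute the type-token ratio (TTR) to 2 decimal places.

N = 55 tokens, V = 26 types.
TTR = V / N = 26 / 55 = 0.47

0.47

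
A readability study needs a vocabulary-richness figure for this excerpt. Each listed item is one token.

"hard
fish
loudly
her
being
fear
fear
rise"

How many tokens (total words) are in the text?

8

Tokens: hard, fish, loudly, her, being, fear, fear, rise
N = 8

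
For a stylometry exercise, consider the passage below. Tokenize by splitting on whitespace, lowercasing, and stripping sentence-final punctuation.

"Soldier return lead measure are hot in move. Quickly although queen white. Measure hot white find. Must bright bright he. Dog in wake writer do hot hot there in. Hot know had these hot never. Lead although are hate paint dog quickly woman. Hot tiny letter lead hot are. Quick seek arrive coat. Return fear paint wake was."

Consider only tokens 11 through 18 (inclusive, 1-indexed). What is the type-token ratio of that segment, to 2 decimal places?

0.88

Segment tokens 11–18: queen, white, measure, hot, white, find, must, bright
Segment N = 8, segment V = 7.
TTR = 7 / 8 = 0.88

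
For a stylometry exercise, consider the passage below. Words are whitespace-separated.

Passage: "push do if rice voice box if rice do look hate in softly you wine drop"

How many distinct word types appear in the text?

Distinct types: {box, do, drop, hate, if, in, look, push, rice, softly, voice, wine, you}
V = 13

13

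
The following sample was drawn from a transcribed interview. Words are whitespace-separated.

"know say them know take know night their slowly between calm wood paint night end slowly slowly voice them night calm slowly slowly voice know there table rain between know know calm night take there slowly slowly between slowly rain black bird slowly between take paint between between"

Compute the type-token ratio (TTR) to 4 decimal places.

0.3750

N = 48 tokens, V = 18 types.
TTR = V / N = 18 / 48 = 0.3750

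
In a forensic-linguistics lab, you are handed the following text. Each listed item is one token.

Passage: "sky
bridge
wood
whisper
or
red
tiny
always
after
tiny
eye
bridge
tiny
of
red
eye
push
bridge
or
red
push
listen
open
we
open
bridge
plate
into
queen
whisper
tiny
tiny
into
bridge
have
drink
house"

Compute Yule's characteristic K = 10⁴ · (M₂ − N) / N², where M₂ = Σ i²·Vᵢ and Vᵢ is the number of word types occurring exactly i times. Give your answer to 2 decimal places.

Frequencies: bridge:5, tiny:5, red:3, whisper:2, or:2, eye:2, push:2, open:2, into:2, sky:1, wood:1, always:1, after:1, of:1, listen:1, we:1, plate:1, queen:1, have:1, drink:1, … (1 more, each freq 1)
N = 37. Frequency spectrum: V_1=12, V_2=6, V_3=1, V_5=2
M₂ = 1²·12 + 2²·6 + 3²·1 + 5²·2 = 95
K = 10000 × (95 − 37) / 37² = 423.67

423.67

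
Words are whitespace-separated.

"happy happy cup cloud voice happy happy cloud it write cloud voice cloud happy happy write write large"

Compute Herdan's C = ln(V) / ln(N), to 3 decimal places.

N = 18, V = 7.
ln(V) = 1.945910, ln(N) = 2.890372
C = 1.945910 / 2.890372 = 0.673

0.673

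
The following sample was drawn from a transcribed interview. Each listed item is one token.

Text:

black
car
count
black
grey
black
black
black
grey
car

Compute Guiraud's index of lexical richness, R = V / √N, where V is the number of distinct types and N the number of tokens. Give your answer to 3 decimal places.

N = 10, V = 4.
√N = 3.162278
R = 4 / 3.162278 = 1.265

1.265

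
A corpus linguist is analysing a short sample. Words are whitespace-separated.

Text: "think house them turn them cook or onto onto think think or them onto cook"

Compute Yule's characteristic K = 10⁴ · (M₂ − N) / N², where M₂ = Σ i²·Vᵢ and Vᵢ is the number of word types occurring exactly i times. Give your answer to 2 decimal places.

Frequencies: think:3, them:3, onto:3, cook:2, or:2, house:1, turn:1
N = 15. Frequency spectrum: V_1=2, V_2=2, V_3=3
M₂ = 1²·2 + 2²·2 + 3²·3 = 37
K = 10000 × (37 − 15) / 15² = 977.78

977.78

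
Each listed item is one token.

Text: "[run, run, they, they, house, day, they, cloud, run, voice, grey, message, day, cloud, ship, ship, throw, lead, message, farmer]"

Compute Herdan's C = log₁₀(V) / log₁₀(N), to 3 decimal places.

N = 20, V = 12.
log₁₀(V) = 1.079181, log₁₀(N) = 1.301030
C = 1.079181 / 1.301030 = 0.829

0.829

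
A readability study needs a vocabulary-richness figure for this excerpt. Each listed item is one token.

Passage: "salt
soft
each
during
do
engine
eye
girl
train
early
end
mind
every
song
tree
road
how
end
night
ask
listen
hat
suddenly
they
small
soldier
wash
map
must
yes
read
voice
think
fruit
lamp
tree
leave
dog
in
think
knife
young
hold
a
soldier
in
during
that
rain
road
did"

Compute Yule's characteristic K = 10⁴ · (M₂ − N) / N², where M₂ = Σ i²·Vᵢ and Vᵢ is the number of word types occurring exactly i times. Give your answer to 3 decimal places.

53.825

Frequencies: during:2, end:2, tree:2, road:2, soldier:2, think:2, in:2, salt:1, soft:1, each:1, do:1, engine:1, eye:1, girl:1, train:1, early:1, mind:1, every:1, song:1, how:1, … (24 more, each freq 1)
N = 51. Frequency spectrum: V_1=37, V_2=7
M₂ = 1²·37 + 2²·7 = 65
K = 10000 × (65 − 51) / 51² = 53.825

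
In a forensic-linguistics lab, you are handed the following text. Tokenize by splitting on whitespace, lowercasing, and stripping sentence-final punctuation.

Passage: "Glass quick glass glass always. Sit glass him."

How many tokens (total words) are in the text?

8

Tokens: glass, quick, glass, glass, always, sit, glass, him
N = 8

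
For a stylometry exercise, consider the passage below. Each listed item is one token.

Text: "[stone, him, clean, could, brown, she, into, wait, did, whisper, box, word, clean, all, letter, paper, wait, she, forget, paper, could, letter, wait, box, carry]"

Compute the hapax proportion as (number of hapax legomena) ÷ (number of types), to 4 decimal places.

0.5882

Frequencies: wait:3, clean:2, could:2, she:2, box:2, letter:2, paper:2, stone:1, him:1, brown:1, into:1, did:1, whisper:1, word:1, all:1, forget:1, carry:1
Hapax count = 10; type count = 17.
Ratio = 10 / 17 = 0.5882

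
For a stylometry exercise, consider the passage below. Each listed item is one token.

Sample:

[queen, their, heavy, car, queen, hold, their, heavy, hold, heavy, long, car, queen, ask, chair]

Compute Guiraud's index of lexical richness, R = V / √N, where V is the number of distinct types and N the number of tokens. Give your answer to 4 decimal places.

2.0656

N = 15, V = 8.
√N = 3.872983
R = 8 / 3.872983 = 2.0656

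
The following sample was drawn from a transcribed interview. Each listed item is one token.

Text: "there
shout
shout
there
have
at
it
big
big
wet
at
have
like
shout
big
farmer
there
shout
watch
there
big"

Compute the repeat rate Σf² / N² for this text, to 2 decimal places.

Frequencies: there:4, shout:4, big:4, have:2, at:2, it:1, wet:1, like:1, farmer:1, watch:1
Σf² = 61; N² = 441
Repeat rate = 61 / 441 = 0.14

0.14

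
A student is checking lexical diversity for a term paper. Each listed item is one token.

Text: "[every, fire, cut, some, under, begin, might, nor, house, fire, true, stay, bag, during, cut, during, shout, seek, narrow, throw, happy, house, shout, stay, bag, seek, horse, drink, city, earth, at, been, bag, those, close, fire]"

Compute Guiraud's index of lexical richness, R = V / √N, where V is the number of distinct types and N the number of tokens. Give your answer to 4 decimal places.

N = 36, V = 26.
√N = 6.000000
R = 26 / 6.000000 = 4.3333

4.3333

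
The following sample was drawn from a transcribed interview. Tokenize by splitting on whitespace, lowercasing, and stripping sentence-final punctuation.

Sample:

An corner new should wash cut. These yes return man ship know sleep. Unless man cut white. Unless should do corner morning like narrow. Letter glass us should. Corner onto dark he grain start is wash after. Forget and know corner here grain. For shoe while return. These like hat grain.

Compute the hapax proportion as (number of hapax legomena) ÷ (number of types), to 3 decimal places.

Frequencies: corner:4, should:3, grain:3, wash:2, cut:2, these:2, return:2, man:2, know:2, unless:2, like:2, an:1, new:1, yes:1, ship:1, sleep:1, white:1, do:1, morning:1, narrow:1, … (16 more, each freq 1)
Hapax count = 25; type count = 36.
Ratio = 25 / 36 = 0.694

0.694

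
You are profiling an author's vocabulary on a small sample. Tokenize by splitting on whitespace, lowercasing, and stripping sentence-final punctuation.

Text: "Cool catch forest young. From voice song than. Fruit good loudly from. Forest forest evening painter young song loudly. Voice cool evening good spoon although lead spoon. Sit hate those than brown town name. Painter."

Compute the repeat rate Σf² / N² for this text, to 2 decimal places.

Frequencies: forest:3, cool:2, young:2, from:2, voice:2, song:2, than:2, good:2, loudly:2, evening:2, painter:2, spoon:2, catch:1, fruit:1, although:1, lead:1, sit:1, hate:1, those:1, brown:1, … (2 more, each freq 1)
Σf² = 63; N² = 1225
Repeat rate = 63 / 1225 = 0.05

0.05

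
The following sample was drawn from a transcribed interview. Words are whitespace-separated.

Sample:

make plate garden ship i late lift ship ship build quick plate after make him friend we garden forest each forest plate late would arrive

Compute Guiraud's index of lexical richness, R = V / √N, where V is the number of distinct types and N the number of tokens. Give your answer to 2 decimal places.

3.40

N = 25, V = 17.
√N = 5.000000
R = 17 / 5.000000 = 3.40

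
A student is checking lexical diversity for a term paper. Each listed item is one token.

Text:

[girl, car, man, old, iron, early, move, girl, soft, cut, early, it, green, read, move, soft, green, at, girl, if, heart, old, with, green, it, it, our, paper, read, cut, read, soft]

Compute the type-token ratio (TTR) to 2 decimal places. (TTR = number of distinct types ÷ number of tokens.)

N = 32 tokens, V = 18 types.
TTR = V / N = 18 / 32 = 0.56

0.56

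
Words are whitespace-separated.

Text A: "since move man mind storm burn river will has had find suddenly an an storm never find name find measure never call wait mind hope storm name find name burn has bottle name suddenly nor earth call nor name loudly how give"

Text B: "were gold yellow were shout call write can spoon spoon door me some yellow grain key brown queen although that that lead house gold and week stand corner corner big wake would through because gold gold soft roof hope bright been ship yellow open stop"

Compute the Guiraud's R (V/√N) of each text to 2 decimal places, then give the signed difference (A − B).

-1.51

A: V=25, N=42, R=3.86
B: V=36, N=45, R=5.37
Difference = 3.86 − 5.37 = -1.51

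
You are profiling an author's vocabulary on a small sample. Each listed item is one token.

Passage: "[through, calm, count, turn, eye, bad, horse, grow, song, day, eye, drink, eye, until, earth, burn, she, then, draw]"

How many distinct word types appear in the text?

Distinct types: {bad, burn, calm, count, day, draw, drink, earth, eye, grow, horse, she, song, then, through, turn, until}
V = 17

17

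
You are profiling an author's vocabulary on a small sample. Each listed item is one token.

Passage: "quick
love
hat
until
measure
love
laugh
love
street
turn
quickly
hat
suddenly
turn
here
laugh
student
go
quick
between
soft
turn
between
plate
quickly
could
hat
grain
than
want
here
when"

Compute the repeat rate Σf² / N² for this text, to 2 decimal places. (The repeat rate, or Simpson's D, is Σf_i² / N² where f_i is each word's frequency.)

0.06

Frequencies: love:3, hat:3, turn:3, quick:2, laugh:2, quickly:2, here:2, between:2, until:1, measure:1, street:1, suddenly:1, student:1, go:1, soft:1, plate:1, could:1, grain:1, than:1, want:1, … (1 more, each freq 1)
Σf² = 60; N² = 1024
Repeat rate = 60 / 1024 = 0.06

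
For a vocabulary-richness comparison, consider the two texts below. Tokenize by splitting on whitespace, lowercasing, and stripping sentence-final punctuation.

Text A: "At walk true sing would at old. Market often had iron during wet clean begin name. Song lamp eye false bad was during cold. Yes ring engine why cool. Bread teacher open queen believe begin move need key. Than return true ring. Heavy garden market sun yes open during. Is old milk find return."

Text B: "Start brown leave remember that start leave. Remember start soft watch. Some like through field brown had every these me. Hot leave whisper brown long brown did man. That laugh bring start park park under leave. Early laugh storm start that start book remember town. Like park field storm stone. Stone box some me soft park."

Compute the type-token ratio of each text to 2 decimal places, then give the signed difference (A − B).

0.26

TTR(A) = 43/54 = 0.80
TTR(B) = 30/56 = 0.54
Difference = 0.80 − 0.54 = 0.26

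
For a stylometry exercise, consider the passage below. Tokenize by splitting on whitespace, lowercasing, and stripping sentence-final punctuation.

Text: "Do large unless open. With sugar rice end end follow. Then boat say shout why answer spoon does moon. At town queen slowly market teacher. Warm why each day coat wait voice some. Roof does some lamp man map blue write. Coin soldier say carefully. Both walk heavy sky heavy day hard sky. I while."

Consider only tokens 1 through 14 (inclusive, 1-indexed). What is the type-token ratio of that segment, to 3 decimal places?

0.929

Segment tokens 1–14: do, large, unless, open, with, sugar, rice, end, end, follow, then, boat, say, shout
Segment N = 14, segment V = 13.
TTR = 13 / 14 = 0.929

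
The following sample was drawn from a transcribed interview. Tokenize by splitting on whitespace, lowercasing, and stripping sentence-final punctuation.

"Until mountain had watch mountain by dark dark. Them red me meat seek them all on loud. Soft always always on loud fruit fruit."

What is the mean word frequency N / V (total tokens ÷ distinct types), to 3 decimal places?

N = 24 tokens, V = 17 types.
Mean frequency = N / V = 24 / 17 = 1.412

1.412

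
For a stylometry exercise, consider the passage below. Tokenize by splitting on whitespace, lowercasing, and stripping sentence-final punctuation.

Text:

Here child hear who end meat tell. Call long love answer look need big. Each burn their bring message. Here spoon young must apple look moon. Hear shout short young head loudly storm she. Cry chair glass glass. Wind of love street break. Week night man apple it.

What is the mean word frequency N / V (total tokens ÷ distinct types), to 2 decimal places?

1.17

N = 48 tokens, V = 41 types.
Mean frequency = N / V = 48 / 41 = 1.17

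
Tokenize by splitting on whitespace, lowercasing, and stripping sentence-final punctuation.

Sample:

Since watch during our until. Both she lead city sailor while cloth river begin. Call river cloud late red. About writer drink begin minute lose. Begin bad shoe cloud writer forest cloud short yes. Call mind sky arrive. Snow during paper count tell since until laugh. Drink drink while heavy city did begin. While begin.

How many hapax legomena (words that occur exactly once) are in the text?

Frequencies: begin:5, while:3, cloud:3, drink:3, since:2, during:2, until:2, city:2, river:2, call:2, writer:2, watch:1, our:1, both:1, she:1, lead:1, sailor:1, cloth:1, late:1, red:1, … (18 more, each freq 1)
Hapax (freq=1): about, arrive, bad, both, cloth, count, did, forest, heavy, late, laugh, lead, lose, mind, minute, our, paper, red, sailor, she, shoe, short, sky, snow, tell, watch, yes

27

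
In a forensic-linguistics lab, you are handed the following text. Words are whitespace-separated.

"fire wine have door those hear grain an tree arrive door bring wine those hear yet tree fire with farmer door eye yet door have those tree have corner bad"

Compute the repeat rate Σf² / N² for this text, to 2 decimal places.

Frequencies: door:4, have:3, those:3, tree:3, fire:2, wine:2, hear:2, yet:2, grain:1, an:1, arrive:1, bring:1, with:1, farmer:1, eye:1, corner:1, bad:1
Σf² = 68; N² = 900
Repeat rate = 68 / 900 = 0.08

0.08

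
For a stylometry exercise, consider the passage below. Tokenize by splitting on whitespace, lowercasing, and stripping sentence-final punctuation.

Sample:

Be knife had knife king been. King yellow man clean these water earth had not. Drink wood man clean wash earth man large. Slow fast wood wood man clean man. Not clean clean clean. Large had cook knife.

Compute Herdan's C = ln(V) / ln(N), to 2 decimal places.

N = 38, V = 19.
ln(V) = 2.944439, ln(N) = 3.637586
C = 2.944439 / 3.637586 = 0.81

0.81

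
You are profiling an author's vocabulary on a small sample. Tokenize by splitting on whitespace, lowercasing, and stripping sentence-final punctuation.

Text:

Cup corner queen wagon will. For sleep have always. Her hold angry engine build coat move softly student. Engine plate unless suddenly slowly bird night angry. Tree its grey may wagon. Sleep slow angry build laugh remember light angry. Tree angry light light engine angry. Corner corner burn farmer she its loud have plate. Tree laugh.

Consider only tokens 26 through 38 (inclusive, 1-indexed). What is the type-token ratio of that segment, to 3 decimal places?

Segment tokens 26–38: angry, tree, its, grey, may, wagon, sleep, slow, angry, build, laugh, remember, light
Segment N = 13, segment V = 12.
TTR = 12 / 13 = 0.923

0.923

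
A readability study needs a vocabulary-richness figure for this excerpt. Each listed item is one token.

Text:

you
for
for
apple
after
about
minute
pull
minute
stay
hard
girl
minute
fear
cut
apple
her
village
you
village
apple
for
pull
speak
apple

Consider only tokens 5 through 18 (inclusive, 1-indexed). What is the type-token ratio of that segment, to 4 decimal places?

0.8571

Segment tokens 5–18: after, about, minute, pull, minute, stay, hard, girl, minute, fear, cut, apple, her, village
Segment N = 14, segment V = 12.
TTR = 12 / 14 = 0.8571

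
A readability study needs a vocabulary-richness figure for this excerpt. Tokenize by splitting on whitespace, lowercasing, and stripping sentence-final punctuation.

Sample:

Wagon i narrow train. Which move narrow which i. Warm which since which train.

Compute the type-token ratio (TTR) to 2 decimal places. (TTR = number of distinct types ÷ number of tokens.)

N = 14 tokens, V = 8 types.
TTR = V / N = 8 / 14 = 0.57

0.57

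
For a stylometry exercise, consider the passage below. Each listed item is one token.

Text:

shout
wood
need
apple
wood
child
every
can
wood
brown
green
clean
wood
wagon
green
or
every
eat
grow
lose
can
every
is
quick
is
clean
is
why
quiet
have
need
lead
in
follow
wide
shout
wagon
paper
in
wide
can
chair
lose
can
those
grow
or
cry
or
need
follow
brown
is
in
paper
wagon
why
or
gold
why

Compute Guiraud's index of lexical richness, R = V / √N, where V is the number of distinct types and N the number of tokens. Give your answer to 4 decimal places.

3.7439

N = 60, V = 29.
√N = 7.745967
R = 29 / 7.745967 = 3.7439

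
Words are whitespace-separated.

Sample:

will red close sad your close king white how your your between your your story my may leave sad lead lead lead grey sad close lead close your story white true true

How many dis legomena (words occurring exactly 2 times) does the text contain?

3

Frequencies: your:6, close:4, lead:4, sad:3, white:2, story:2, true:2, will:1, red:1, king:1, how:1, between:1, my:1, may:1, leave:1, grey:1
Words with frequency 2: story, true, white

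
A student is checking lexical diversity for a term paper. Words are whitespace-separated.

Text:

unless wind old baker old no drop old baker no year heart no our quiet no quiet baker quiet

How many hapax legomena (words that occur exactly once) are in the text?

6

Frequencies: no:4, old:3, baker:3, quiet:3, unless:1, wind:1, drop:1, year:1, heart:1, our:1
Hapax (freq=1): drop, heart, our, unless, wind, year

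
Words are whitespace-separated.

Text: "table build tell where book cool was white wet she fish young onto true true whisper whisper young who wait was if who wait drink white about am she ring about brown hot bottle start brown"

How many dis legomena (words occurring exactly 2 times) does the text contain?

Frequencies: was:2, white:2, she:2, young:2, true:2, whisper:2, who:2, wait:2, about:2, brown:2, table:1, build:1, tell:1, where:1, book:1, cool:1, wet:1, fish:1, onto:1, if:1, … (6 more, each freq 1)
Words with frequency 2: about, brown, she, true, wait, was, whisper, white, who, young

10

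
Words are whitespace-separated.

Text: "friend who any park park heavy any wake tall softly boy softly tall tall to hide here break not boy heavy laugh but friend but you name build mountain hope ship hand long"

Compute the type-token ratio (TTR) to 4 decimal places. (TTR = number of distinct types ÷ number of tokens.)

N = 33 tokens, V = 24 types.
TTR = V / N = 24 / 33 = 0.7273

0.7273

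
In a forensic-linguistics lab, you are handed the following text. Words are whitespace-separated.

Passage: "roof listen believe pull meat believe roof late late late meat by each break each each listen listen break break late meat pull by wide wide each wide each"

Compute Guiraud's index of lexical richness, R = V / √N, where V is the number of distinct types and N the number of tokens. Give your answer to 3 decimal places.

1.857

N = 29, V = 10.
√N = 5.385165
R = 10 / 5.385165 = 1.857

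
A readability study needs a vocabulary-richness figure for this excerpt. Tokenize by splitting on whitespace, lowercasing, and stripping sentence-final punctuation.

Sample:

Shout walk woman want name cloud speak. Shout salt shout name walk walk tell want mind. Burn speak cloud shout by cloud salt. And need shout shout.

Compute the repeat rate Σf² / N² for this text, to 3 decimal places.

0.106

Frequencies: shout:6, walk:3, cloud:3, want:2, name:2, speak:2, salt:2, woman:1, tell:1, mind:1, burn:1, by:1, and:1, need:1
Σf² = 77; N² = 729
Repeat rate = 77 / 729 = 0.106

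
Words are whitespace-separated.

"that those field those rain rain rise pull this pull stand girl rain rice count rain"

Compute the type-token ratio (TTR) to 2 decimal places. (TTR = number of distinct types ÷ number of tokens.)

0.69

N = 16 tokens, V = 11 types.
TTR = V / N = 11 / 16 = 0.69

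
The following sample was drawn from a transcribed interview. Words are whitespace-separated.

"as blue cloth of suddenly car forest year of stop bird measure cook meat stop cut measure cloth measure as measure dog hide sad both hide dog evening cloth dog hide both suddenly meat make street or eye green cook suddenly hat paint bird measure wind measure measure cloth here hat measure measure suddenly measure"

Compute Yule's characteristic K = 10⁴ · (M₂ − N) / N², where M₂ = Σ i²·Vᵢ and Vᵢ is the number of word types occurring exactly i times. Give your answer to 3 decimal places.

Frequencies: measure:10, cloth:4, suddenly:4, dog:3, hide:3, as:2, of:2, stop:2, bird:2, cook:2, meat:2, both:2, hat:2, blue:1, car:1, forest:1, year:1, cut:1, sad:1, evening:1, … (8 more, each freq 1)
N = 55. Frequency spectrum: V_1=15, V_2=8, V_3=2, V_4=2, V_10=1
M₂ = 1²·15 + 2²·8 + 3²·2 + 4²·2 + 10²·1 = 197
K = 10000 × (197 − 55) / 55² = 469.421

469.421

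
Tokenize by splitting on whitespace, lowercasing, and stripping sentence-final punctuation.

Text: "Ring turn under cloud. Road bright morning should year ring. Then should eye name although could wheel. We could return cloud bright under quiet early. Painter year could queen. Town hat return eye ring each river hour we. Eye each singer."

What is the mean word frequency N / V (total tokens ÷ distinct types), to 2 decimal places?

N = 41 tokens, V = 27 types.
Mean frequency = N / V = 41 / 27 = 1.52

1.52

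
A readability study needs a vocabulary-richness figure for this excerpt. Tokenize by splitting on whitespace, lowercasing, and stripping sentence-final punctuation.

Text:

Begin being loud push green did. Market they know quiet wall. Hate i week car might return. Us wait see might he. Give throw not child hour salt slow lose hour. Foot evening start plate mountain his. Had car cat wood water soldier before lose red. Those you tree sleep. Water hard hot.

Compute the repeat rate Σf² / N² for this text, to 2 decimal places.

0.02

Frequencies: car:2, might:2, hour:2, lose:2, water:2, begin:1, being:1, loud:1, push:1, green:1, did:1, market:1, they:1, know:1, quiet:1, wall:1, hate:1, i:1, week:1, return:1, … (28 more, each freq 1)
Σf² = 63; N² = 2809
Repeat rate = 63 / 2809 = 0.02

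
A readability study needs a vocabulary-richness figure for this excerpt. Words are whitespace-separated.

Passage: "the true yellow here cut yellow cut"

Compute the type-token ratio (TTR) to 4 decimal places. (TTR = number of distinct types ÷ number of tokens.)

0.7143

N = 7 tokens, V = 5 types.
TTR = V / N = 5 / 7 = 0.7143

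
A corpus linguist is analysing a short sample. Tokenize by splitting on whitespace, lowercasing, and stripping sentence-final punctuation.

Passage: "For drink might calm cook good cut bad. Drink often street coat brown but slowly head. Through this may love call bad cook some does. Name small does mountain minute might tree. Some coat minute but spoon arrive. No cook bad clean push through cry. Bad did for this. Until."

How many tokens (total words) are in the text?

Tokens: for, drink, might, calm, cook, good, cut, bad, drink, often, street, coat, brown, but, slowly, head, through, this, may, love, call, bad, cook, some, does, name, small, does, mountain, minute, might, tree, some, coat, minute, but, spoon, arrive, no, cook, bad, clean, push, through, cry, bad, did, for, this, until
N = 50

50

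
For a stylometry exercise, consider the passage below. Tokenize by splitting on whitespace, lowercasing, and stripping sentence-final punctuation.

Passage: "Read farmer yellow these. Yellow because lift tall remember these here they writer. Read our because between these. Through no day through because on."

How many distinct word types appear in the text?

Distinct types: {because, between, day, farmer, here, lift, no, on, our, read, remember, tall, these, they, through, writer, yellow}
V = 17

17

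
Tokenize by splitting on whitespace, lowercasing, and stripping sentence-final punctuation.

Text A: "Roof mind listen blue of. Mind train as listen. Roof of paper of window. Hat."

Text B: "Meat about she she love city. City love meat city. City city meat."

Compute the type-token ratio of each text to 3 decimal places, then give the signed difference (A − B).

0.282

TTR(A) = 10/15 = 0.667
TTR(B) = 5/13 = 0.385
Difference = 0.667 − 0.385 = 0.282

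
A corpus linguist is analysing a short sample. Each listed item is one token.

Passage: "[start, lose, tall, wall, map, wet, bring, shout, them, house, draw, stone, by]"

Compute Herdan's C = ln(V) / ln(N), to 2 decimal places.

N = 13, V = 13.
ln(V) = 2.564949, ln(N) = 2.564949
C = 2.564949 / 2.564949 = 1.00

1.00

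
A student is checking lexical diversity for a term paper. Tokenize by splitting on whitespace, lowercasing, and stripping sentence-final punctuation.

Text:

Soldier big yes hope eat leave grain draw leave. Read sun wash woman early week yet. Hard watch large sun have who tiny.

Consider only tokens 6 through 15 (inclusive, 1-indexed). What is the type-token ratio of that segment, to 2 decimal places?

0.90

Segment tokens 6–15: leave, grain, draw, leave, read, sun, wash, woman, early, week
Segment N = 10, segment V = 9.
TTR = 9 / 10 = 0.90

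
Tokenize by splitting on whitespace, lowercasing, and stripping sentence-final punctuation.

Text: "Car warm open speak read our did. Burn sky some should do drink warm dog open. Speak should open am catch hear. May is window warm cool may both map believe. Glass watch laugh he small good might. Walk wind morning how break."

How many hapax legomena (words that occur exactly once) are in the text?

31

Frequencies: warm:3, open:3, speak:2, should:2, may:2, car:1, read:1, our:1, did:1, burn:1, sky:1, some:1, do:1, drink:1, dog:1, am:1, catch:1, hear:1, is:1, window:1, … (16 more, each freq 1)
Hapax (freq=1): am, believe, both, break, burn, car, catch, cool, did, do, dog, drink, glass, good, he, hear, how, is, laugh, map, might, morning, our, read, sky, small, some, walk, watch, wind, window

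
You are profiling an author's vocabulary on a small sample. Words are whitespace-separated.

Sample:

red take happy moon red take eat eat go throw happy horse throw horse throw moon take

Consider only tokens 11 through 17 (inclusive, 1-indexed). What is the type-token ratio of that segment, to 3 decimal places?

Segment tokens 11–17: happy, horse, throw, horse, throw, moon, take
Segment N = 7, segment V = 5.
TTR = 5 / 7 = 0.714

0.714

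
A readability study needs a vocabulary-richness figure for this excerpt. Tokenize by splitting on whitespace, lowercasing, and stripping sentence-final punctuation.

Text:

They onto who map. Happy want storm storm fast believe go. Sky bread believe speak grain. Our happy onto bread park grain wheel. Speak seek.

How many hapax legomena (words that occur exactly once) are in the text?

Frequencies: onto:2, happy:2, storm:2, believe:2, bread:2, speak:2, grain:2, they:1, who:1, map:1, want:1, fast:1, go:1, sky:1, our:1, park:1, wheel:1, seek:1
Hapax (freq=1): fast, go, map, our, park, seek, sky, they, want, wheel, who

11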